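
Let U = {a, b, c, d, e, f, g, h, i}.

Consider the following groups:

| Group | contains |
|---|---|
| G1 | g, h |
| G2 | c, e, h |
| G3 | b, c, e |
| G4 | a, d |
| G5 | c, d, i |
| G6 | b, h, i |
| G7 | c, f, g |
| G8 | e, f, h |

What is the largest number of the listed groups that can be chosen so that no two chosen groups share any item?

G4, G6, G7 are pairwise disjoint (G4={a,d}; G6={b,h,i}; G7={c,f,g}).
Every remaining group overlaps one of these, and no 4 of the listed groups are pairwise disjoint, so 3 is the maximum.

3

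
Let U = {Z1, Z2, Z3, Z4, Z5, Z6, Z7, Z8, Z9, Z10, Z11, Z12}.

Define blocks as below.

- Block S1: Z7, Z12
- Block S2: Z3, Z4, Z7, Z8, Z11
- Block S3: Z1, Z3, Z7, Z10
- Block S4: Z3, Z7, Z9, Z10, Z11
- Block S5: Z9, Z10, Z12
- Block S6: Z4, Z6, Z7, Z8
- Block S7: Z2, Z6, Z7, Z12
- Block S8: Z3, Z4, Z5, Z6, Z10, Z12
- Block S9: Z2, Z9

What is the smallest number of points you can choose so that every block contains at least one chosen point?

3

The 3 points {Z5, Z7, Z9} hit every block.
No choice of 2 points meets every block, so 3 is the minimum.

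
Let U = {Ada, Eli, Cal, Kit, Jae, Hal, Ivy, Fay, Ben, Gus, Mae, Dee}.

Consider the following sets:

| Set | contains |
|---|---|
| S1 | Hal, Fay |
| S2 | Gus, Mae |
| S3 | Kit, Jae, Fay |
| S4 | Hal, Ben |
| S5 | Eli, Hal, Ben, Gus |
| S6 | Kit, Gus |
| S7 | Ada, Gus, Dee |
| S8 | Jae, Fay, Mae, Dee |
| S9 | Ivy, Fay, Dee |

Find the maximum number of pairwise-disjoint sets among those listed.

S3, S4, S7 are pairwise disjoint (S3={Kit,Jae,Fay}; S4={Hal,Ben}; S7={Ada,Gus,Dee}).
Every remaining set overlaps one of these, and no 4 of the listed sets are pairwise disjoint, so 3 is the maximum.

3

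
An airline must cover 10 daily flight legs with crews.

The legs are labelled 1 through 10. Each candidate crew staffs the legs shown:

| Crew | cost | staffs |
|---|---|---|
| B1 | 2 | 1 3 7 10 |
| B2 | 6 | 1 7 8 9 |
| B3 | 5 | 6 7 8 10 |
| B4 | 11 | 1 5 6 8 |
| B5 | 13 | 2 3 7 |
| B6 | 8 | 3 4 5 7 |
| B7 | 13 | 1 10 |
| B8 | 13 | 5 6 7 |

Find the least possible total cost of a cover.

32

B2, B3, B5, B6 together cover every leg (B2 ∪ B3 ∪ B5 ∪ B6 = {1, 2, 3, 4, 5, 6, 7, 8, 9, 10}); total cost 6 + 5 + 13 + 8 = 32.
The greedy pick B1, B3, B6, B2, B5 costs 34; no covering selection beats 32.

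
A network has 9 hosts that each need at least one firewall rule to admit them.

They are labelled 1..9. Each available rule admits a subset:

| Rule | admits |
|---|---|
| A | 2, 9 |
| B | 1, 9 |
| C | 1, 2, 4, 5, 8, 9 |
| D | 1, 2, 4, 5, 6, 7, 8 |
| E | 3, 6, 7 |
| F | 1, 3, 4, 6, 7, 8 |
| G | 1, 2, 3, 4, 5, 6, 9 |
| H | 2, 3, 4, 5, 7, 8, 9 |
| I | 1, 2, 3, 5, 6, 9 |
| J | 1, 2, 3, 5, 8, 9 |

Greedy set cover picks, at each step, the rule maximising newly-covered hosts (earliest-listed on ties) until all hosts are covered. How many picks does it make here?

Greedy: pick D (covers 7 new) → pick G (covers 2 new). Total picks: 2.

2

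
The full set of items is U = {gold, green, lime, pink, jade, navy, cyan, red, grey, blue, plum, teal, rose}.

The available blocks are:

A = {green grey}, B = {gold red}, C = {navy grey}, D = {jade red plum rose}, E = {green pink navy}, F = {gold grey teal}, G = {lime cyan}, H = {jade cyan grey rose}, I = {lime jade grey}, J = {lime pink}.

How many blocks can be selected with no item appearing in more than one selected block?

D, E, F, G are pairwise disjoint (D={jade,red,plum,rose}; E={green,pink,navy}; F={gold,grey,teal}; G={lime,cyan}).
Every remaining block overlaps one of these, and no 5 of the listed blocks are pairwise disjoint, so 4 is the maximum.

4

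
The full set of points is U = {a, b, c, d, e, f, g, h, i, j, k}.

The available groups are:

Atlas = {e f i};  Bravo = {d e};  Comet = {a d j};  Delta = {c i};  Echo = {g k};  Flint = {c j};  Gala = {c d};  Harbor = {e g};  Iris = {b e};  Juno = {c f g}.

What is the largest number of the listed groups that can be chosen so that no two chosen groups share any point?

4

Comet, Delta, Echo, Iris are pairwise disjoint (Comet={a,d,j}; Delta={c,i}; Echo={g,k}; Iris={b,e}).
Every remaining group overlaps one of these, and no 5 of the listed groups are pairwise disjoint, so 4 is the maximum.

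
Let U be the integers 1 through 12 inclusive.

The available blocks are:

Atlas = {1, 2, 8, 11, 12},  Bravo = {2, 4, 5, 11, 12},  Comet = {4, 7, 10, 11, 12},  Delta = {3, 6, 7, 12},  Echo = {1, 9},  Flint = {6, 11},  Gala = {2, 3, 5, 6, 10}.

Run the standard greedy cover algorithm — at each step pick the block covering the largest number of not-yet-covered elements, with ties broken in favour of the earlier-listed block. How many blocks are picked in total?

Greedy: pick Atlas (covers 5 new) → pick Gala (covers 4 new) → pick Comet (covers 2 new) → pick Echo (covers 1 new). Total picks: 4.

4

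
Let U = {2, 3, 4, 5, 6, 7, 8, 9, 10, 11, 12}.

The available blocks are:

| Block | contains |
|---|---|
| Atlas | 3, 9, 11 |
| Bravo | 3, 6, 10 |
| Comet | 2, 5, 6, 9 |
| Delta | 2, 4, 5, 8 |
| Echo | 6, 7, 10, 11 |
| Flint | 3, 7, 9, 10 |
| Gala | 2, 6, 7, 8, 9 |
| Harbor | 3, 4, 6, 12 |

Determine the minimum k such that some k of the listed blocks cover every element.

Comet, Delta, Echo, and Harbor cover everything between them: the union {2, 3, 4, 5, 6, 7, 8, 9, 10, 11, 12} is all of U.
No 3 of the 8 blocks cover everything (all 56 combinations miss at least one element), so 4 is optimal.

4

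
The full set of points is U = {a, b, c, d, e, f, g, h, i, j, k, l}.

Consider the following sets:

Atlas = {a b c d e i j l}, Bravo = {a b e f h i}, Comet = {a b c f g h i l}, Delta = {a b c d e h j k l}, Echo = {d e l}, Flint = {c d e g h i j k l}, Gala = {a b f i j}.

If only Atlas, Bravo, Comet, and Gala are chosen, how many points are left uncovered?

Union of Atlas, Bravo, Comet, Gala = {a, b, c, d, e, f, g, h, i, j, l}.
Not covered: k — 1 point.

1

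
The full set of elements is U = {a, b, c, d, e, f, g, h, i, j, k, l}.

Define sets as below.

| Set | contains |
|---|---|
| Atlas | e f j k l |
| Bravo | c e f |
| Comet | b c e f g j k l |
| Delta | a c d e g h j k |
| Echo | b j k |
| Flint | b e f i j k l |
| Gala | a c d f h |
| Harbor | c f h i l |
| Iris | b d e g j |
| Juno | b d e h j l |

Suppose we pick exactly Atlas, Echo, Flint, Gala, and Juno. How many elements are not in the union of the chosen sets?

Union of Atlas, Echo, Flint, Gala, Juno = {a, b, c, d, e, f, h, i, j, k, l}.
Not covered: g — 1 element.

1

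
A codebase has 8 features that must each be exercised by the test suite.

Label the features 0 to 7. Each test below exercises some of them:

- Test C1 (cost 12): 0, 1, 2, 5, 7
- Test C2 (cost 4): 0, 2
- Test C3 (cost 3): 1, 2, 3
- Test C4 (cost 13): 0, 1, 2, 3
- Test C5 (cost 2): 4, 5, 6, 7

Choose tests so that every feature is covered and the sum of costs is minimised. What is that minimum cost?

9

C2, C3, C5 together cover every feature (C2 ∪ C3 ∪ C5 = {0, 1, 2, 3, 4, 5, 6, 7}); total cost 4 + 3 + 2 = 9.
No covering selection has total cost below 9.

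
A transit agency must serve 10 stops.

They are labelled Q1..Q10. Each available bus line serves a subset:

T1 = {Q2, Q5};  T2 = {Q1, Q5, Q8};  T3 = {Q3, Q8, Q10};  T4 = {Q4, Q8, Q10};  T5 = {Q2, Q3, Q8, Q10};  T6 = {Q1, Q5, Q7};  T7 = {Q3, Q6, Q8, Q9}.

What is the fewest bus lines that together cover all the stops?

Take {T1, T4, T6, T7}. Their union is {Q1, Q2, Q3, Q4, Q5, Q6, Q7, Q8, Q9, Q10}, which is all 10 stops.
Only T4 contains Q4, so T4 is forced; the remaining 7 stops need at least 3 more bus lines (each remaining bus line adds at most 3) — so at least 4 bus lines are needed, and 4 is optimal.

4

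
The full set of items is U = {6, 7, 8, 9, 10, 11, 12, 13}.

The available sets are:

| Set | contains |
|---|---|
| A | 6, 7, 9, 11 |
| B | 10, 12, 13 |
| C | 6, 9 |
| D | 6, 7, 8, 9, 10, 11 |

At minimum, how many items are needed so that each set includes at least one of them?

H = {6, 12} meets every set (each contains at least one member of H), and |H| = 2.
The sets A, B are pairwise disjoint, so any hitting set needs a separate item for each — at least 2. Hence 2 is optimal.

2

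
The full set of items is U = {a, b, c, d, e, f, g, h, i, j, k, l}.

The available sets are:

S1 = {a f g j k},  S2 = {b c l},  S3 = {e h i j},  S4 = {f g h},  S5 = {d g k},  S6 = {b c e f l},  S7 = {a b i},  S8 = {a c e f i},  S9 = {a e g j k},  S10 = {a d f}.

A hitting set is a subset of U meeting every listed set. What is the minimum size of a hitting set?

4

Take T = {a, g, h, l}. Each listed set contains at least one of these, so T is a hitting set of size 4.
No choice of 3 items meets every set, so 4 is the minimum.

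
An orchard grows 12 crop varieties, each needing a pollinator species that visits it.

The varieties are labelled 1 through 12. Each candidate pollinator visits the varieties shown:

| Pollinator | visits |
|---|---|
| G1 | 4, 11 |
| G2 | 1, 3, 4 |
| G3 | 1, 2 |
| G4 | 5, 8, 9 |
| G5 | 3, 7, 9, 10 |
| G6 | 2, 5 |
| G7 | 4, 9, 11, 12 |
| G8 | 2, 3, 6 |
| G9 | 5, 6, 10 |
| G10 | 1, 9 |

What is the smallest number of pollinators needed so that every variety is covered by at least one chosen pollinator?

Take {G3, G4, G5, G7, G9}. Their union is {1, 2, 3, 4, 5, 6, 7, 8, 9, 10, 11, 12}, which is all 12 varieties.
No 4 of the 10 pollinators cover everything (all 210 combinations miss at least one variety), so 5 is optimal.

5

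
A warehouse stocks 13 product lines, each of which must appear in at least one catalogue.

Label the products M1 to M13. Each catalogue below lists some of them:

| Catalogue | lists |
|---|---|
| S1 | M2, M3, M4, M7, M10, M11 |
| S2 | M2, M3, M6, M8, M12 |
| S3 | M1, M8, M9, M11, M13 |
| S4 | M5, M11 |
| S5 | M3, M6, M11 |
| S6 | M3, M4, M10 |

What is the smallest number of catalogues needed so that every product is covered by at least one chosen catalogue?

4

Take {S1, S2, S3, S4}. Their union is {M1, M2, M3, M4, M5, M6, M7, M8, M9, M10, M11, M12, M13}, which is all 13 products.
Only S4 contains M5, so S4 is forced; the remaining 11 products need at least 3 more catalogues (each remaining catalogue adds at most 5) — so at least 4 catalogues are needed, and 4 is optimal.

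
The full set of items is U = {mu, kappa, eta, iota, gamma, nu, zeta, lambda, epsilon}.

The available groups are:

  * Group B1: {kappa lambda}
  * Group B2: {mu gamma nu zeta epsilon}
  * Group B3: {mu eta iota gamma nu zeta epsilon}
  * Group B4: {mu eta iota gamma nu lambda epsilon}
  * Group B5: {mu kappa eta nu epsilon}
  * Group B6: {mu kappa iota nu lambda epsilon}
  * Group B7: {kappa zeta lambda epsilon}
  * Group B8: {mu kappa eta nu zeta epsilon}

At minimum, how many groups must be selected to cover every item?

B4 and B8 cover everything between them: the union {mu, kappa, eta, iota, gamma, nu, zeta, lambda, epsilon} is all of U.
No single group has all 9 items (the largest, B3, has 7), so 2 is optimal.

2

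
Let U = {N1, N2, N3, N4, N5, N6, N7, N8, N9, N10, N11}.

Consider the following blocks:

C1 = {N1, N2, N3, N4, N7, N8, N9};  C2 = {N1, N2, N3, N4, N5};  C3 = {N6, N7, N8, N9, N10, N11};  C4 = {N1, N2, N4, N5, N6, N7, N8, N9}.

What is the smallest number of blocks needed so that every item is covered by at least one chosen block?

2

C2 and C3 together: C2 ∪ C3 = {N1, N2, N3, N4, N5, N6, N7, N8, N9, N10, N11} — every item is covered.
No single block has all 11 items (the largest, C4, has 8), so 2 is optimal.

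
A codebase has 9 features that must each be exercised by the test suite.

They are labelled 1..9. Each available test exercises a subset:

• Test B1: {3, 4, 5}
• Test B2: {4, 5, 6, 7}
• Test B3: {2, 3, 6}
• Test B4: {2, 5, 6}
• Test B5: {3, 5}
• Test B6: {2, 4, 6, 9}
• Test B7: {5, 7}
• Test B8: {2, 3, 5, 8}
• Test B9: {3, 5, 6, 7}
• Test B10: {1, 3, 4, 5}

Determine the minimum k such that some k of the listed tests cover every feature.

Take {B6, B8, B9, B10}. Their union is {1, 2, 3, 4, 5, 6, 7, 8, 9}, which is all 9 features.
No 3 of the 10 tests cover everything (all 120 combinations miss at least one feature), so 4 is optimal.

4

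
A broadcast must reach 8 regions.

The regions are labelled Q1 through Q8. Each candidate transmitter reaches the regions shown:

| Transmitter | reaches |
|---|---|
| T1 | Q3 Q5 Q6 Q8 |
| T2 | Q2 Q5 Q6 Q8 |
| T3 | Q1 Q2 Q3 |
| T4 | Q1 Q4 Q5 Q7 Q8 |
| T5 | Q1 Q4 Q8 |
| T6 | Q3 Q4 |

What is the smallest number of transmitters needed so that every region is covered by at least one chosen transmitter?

3

Take {T1, T3, T4}. Their union is {Q1, Q2, Q3, Q4, Q5, Q6, Q7, Q8}, which is all 8 regions.
Only T4 contains Q7, so T4 is forced; the remaining 3 regions need at least 2 more transmitters (each remaining transmitter adds at most 2) — so at least 3 transmitters are needed, and 3 is optimal.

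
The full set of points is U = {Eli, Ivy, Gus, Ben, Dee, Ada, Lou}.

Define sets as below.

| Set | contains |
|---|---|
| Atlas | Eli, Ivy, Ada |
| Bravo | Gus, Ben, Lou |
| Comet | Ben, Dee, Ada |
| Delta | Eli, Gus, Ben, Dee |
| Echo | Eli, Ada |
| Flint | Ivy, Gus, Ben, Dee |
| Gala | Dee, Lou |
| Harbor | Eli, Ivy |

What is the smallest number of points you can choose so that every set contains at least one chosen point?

3

The 3 points {Eli, Ben, Lou} hit every set.
No choice of 2 points meets every set, so 3 is the minimum.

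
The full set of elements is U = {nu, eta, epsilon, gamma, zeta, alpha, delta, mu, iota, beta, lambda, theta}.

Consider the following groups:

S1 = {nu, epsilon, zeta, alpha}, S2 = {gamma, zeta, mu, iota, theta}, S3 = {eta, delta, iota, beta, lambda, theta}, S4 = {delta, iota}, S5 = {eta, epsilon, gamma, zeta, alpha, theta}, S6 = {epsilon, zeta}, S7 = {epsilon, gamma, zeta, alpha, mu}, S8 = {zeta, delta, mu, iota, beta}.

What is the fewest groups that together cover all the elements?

3

S1 and S2 and S3 together: S1 ∪ S2 ∪ S3 = {nu, eta, epsilon, gamma, zeta, alpha, delta, mu, iota, beta, lambda, theta} — every element is covered.
Only S1 contains nu, so S1 is forced; the remaining 8 elements need at least 2 more groups (each remaining group adds at most 6) — so at least 3 groups are needed, and 3 is optimal.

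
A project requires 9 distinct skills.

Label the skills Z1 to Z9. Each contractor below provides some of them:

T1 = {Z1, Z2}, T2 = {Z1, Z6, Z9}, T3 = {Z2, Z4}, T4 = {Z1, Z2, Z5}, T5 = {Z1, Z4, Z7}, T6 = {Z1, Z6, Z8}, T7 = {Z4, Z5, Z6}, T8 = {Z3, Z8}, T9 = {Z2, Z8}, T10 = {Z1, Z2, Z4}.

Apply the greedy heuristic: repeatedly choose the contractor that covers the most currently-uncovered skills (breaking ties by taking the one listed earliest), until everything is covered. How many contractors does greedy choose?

5

Greedy: pick T2 (covers 3 new) → pick T3 (covers 2 new) → pick T8 (covers 2 new) → pick T4 (covers 1 new) → pick T5 (covers 1 new). Total picks: 5.
(The true minimum cover uses only 4 contractors, so greedy is not optimal here.)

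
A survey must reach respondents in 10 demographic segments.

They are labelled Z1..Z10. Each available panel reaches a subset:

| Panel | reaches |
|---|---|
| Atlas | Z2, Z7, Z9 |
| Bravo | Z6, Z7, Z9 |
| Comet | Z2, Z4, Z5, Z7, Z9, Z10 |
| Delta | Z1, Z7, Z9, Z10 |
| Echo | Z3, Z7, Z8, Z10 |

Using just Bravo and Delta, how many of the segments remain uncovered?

Union of Bravo, Delta = {Z1, Z6, Z7, Z9, Z10}.
Not covered: Z2, Z3, Z4, Z5, Z8 — 5 segments.

5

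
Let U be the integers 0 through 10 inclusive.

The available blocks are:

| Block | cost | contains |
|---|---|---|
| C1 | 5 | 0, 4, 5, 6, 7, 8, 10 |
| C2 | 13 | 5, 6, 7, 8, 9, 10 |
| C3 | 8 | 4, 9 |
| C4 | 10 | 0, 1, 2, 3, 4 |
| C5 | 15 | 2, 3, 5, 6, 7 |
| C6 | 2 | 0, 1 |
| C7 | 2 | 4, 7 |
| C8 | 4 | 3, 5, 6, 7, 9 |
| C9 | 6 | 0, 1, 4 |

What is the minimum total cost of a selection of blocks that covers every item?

19

C1, C4, C8 together cover every item (C1 ∪ C4 ∪ C8 = {0, 1, 2, 3, 4, 5, 6, 7, 8, 9, 10}); total cost 5 + 10 + 4 = 19.
The greedy pick C1, C6, C8, C4 costs 21; no covering selection beats 19.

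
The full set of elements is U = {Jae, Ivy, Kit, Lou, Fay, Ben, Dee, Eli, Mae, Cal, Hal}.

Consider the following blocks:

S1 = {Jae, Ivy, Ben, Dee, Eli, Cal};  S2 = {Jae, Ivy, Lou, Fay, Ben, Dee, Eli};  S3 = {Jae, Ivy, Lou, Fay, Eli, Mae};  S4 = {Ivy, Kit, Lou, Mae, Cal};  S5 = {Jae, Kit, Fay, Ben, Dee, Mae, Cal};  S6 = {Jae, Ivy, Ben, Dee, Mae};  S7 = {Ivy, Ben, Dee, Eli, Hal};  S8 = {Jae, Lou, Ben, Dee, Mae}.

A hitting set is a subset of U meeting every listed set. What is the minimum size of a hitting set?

H = {Ivy, Dee} meets every block (each contains at least one member of H), and |H| = 2.
No single element lies in every block, so at least 2 are needed and 2 is optimal.

2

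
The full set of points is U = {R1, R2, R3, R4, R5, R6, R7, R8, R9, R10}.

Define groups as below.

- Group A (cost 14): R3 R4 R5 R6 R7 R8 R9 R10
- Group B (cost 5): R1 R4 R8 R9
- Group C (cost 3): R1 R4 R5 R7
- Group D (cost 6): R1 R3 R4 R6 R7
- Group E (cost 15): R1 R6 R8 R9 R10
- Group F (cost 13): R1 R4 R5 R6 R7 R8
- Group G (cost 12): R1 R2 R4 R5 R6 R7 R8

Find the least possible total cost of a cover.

26

A, G together cover every point (A ∪ G = {R1, R2, R3, R4, R5, R6, R7, R8, R9, R10}); total cost 14 + 12 = 26.
The greedy pick C, B, D, G, A costs 40; no covering selection beats 26.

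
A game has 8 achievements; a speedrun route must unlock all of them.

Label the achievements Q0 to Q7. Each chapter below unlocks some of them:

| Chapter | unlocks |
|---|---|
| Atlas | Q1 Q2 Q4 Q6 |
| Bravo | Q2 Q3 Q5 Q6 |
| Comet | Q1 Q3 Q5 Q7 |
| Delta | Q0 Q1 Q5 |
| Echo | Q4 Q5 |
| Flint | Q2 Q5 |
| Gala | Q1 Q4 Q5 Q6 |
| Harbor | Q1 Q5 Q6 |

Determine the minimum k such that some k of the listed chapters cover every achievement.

3

Take {Atlas, Comet, Delta}. Their union is {Q0, Q1, Q2, Q3, Q4, Q5, Q6, Q7}, which is all 8 achievements.
Only Delta contains Q0, so Delta is forced; the remaining 5 achievements need at least 2 more chapters (each remaining chapter adds at most 3) — so at least 3 chapters are needed, and 3 is optimal.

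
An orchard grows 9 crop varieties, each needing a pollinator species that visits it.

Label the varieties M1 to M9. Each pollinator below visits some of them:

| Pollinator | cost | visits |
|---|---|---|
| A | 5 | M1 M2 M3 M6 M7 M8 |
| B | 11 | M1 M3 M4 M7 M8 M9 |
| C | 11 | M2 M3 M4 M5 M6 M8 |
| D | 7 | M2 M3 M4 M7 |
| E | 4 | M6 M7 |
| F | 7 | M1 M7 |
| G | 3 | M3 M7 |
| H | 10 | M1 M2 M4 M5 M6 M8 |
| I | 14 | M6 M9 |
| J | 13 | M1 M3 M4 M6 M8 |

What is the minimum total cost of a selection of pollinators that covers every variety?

B, H together cover every variety (B ∪ H = {M1, M2, M3, M4, M5, M6, M7, M8, M9}); total cost 11 + 10 = 21.
The greedy pick A, H, B costs 26; no covering selection beats 21.

21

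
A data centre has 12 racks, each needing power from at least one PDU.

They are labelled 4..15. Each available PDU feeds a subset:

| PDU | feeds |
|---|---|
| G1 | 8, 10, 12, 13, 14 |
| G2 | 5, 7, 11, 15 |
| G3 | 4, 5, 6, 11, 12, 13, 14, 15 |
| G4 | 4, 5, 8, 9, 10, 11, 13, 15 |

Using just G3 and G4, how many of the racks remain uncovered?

Union of G3, G4 = {4, 5, 6, 8, 9, 10, 11, 12, 13, 14, 15}.
Not covered: 7 — 1 rack.

1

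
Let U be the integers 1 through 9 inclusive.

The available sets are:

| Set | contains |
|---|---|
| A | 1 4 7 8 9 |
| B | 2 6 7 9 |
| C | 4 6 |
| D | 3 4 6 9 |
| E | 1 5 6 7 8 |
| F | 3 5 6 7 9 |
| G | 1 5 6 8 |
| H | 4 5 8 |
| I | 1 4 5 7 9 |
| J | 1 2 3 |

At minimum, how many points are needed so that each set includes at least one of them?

Take T = {1, 4, 7}. Each listed set contains at least one of these, so T is a hitting set of size 3.
No choice of 2 points meets every set, so 3 is the minimum.

3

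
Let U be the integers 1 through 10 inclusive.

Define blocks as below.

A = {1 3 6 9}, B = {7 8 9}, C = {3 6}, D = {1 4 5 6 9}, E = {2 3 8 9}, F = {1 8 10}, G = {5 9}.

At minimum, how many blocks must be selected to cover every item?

4

B, D, E, and F cover everything between them: the union {1, 2, 3, 4, 5, 6, 7, 8, 9, 10} is all of U.
No 3 of the 7 blocks cover everything (all 35 combinations miss at least one item), so 4 is optimal.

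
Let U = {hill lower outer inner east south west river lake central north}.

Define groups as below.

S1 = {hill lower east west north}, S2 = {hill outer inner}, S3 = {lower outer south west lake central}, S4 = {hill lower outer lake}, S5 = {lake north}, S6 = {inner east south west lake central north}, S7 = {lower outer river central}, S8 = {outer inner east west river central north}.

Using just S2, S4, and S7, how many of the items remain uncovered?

4

Union of S2, S4, S7 = {hill, lower, outer, inner, river, lake, central}.
Not covered: east, south, west, north — 4 items.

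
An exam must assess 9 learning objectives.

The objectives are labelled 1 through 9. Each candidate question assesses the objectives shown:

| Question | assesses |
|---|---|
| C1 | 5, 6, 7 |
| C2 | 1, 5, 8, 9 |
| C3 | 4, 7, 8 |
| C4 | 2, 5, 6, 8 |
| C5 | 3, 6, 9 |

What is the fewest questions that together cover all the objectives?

4

C2 and C3 and C4 and C5 together: C2 ∪ C3 ∪ C4 ∪ C5 = {1, 2, 3, 4, 5, 6, 7, 8, 9} — every objective is covered.
Only C2 contains 1, so C2 is forced; the remaining 5 objectives need at least 3 more questions (each remaining question adds at most 2) — so at least 4 questions are needed, and 4 is optimal.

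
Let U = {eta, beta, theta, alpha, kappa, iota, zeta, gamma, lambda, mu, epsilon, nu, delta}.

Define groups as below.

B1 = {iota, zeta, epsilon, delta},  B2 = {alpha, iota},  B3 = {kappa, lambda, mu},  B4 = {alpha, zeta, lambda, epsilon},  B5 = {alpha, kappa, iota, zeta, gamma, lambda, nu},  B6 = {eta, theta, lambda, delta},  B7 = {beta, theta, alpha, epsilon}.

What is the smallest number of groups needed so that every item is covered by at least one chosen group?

B3, B5, B6, and B7 cover everything between them: the union {eta, beta, theta, alpha, kappa, iota, zeta, gamma, lambda, mu, epsilon, nu, delta} is all of U.
No 3 of the 7 groups cover everything (all 35 combinations miss at least one item), so 4 is optimal.

4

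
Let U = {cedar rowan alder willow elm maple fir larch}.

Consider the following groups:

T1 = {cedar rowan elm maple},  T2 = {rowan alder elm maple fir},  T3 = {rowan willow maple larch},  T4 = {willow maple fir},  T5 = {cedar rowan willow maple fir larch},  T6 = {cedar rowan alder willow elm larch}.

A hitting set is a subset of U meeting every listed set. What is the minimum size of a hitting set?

2

Take H = {rowan, fir}. Each listed group contains at least one of these, so H is a hitting set of size 2.
No single element lies in every group, so at least 2 are needed and 2 is optimal.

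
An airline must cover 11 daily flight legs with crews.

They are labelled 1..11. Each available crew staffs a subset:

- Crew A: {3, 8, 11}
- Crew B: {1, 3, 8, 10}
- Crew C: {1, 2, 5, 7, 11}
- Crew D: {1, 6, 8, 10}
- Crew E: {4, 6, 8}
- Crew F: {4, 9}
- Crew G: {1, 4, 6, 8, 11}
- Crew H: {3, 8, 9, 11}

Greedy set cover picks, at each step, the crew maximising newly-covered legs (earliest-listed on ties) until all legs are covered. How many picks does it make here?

4

Greedy: pick C (covers 5 new) → pick B (covers 3 new) → pick E (covers 2 new) → pick F (covers 1 new). Total picks: 4.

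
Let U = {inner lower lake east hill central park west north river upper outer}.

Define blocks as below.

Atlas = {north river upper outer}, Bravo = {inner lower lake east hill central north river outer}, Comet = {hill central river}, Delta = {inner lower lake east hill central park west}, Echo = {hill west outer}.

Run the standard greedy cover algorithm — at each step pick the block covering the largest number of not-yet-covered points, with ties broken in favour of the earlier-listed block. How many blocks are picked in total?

Greedy: pick Bravo (covers 9 new) → pick Delta (covers 2 new) → pick Atlas (covers 1 new). Total picks: 3.
(The true minimum cover uses only 2 blocks, so greedy is not optimal here.)

3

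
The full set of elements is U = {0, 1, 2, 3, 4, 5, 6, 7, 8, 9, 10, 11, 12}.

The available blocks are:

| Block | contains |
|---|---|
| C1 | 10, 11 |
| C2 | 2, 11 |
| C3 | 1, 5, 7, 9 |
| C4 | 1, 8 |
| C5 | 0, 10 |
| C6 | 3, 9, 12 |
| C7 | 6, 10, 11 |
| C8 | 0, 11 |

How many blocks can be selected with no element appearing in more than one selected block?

C2, C4, C5, C6 are pairwise disjoint (C2={2,11}; C4={1,8}; C5={0,10}; C6={3,9,12}).
Every remaining block overlaps one of these, and no 5 of the listed blocks are pairwise disjoint, so 4 is the maximum.

4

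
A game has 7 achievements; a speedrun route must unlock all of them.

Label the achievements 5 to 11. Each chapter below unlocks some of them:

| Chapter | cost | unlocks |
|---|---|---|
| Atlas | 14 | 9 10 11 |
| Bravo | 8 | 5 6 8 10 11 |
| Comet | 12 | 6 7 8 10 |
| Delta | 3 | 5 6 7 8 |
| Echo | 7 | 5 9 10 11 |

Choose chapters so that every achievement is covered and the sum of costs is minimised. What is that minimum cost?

10

Delta, Echo together cover every achievement (Delta ∪ Echo = {5, 6, 7, 8, 9, 10, 11}); total cost 3 + 7 = 10.
No covering selection has total cost below 10.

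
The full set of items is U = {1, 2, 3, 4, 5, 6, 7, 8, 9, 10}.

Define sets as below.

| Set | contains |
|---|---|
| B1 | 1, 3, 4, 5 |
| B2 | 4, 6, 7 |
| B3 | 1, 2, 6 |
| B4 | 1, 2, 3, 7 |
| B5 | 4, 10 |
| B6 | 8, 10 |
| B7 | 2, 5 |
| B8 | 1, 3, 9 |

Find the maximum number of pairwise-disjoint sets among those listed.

4

B2, B6, B7, B8 are pairwise disjoint (B2={4,6,7}; B6={8,10}; B7={2,5}; B8={1,3,9}).
Every remaining set overlaps one of these, and no 5 of the listed sets are pairwise disjoint, so 4 is the maximum.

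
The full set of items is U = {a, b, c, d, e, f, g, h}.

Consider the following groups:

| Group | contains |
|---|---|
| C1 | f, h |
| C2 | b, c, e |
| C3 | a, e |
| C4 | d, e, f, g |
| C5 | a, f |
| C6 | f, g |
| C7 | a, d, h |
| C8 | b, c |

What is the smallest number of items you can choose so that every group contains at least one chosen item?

3

T = {a, b, f} meets every group (each contains at least one member of T), and |T| = 3.
The groups C2, C6, C7 are pairwise disjoint, so any hitting set needs a separate item for each — at least 3. Hence 3 is optimal.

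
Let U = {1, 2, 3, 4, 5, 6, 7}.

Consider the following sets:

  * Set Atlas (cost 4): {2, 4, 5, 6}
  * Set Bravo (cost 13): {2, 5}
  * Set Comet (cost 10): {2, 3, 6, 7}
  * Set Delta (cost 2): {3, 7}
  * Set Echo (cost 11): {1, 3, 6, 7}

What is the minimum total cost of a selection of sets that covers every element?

15

Atlas, Echo together cover every element (Atlas ∪ Echo = {1, 2, 3, 4, 5, 6, 7}); total cost 4 + 11 = 15.
The greedy pick Atlas, Delta, Echo costs 17; no covering selection beats 15.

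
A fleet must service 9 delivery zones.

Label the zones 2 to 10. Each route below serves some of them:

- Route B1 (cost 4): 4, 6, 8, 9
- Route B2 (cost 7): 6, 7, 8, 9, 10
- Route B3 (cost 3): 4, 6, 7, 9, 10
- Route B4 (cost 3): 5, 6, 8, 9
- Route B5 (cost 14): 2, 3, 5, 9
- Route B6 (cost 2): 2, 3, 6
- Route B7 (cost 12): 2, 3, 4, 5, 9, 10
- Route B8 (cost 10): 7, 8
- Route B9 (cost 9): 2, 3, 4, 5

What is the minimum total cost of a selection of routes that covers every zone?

B3, B4, B6 together cover every zone (B3 ∪ B4 ∪ B6 = {2, 3, 4, 5, 6, 7, 8, 9, 10}); total cost 3 + 3 + 2 = 8.
No covering selection has total cost below 8.

8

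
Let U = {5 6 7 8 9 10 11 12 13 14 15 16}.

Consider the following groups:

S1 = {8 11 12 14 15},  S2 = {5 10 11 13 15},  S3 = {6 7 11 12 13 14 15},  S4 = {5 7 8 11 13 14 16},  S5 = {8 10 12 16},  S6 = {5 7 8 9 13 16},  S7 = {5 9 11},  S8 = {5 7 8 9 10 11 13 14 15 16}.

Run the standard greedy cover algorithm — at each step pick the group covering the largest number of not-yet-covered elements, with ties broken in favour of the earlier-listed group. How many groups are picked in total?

Greedy: pick S8 (covers 10 new) → pick S3 (covers 2 new). Total picks: 2.

2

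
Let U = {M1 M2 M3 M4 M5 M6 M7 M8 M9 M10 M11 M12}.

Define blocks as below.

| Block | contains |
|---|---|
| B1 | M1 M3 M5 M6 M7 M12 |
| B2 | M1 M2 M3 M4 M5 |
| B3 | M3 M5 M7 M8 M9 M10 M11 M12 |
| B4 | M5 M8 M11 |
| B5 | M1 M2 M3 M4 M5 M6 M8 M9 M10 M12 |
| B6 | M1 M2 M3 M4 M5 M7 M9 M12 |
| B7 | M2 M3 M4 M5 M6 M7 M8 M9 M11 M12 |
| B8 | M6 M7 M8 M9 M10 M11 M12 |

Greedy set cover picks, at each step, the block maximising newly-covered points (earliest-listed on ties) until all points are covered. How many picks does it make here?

Greedy: pick B5 (covers 10 new) → pick B3 (covers 2 new). Total picks: 2.

2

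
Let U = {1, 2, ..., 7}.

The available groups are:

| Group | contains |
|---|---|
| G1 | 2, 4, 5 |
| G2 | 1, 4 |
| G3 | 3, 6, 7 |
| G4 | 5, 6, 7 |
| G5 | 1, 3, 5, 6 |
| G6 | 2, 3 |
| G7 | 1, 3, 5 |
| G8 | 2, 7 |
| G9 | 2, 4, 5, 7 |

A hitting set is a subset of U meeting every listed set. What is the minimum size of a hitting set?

H = {1, 2, 6} meets every group (each contains at least one member of H), and |H| = 3.
The groups G2, G4, G6 are pairwise disjoint, so any hitting set needs a separate point for each — at least 3. Hence 3 is optimal.

3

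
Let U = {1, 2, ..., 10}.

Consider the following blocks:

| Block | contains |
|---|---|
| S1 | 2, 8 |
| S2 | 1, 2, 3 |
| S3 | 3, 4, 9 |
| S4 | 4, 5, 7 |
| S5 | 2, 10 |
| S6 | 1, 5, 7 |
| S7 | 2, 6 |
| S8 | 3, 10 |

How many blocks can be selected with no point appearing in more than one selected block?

S3, S5, S6 are pairwise disjoint (S3={3,4,9}; S5={2,10}; S6={1,5,7}).
Every remaining block overlaps one of these, and no 4 of the listed blocks are pairwise disjoint, so 3 is the maximum.

3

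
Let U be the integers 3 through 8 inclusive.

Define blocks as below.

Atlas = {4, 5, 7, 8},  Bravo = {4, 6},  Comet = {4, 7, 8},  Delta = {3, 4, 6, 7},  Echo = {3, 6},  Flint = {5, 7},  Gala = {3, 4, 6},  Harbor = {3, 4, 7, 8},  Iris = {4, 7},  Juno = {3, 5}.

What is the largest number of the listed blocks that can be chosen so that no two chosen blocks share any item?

Echo, Flint are pairwise disjoint (Echo={3,6}; Flint={5,7}).
Every remaining block overlaps one of these, and no 3 of the listed blocks are pairwise disjoint, so 2 is the maximum.

2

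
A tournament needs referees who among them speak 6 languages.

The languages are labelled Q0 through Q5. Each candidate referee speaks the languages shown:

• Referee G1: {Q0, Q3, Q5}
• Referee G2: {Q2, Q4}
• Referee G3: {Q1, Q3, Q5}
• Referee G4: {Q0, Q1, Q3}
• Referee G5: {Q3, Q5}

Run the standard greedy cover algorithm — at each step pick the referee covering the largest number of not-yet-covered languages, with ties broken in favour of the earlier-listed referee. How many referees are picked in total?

Greedy: pick G1 (covers 3 new) → pick G2 (covers 2 new) → pick G3 (covers 1 new). Total picks: 3.

3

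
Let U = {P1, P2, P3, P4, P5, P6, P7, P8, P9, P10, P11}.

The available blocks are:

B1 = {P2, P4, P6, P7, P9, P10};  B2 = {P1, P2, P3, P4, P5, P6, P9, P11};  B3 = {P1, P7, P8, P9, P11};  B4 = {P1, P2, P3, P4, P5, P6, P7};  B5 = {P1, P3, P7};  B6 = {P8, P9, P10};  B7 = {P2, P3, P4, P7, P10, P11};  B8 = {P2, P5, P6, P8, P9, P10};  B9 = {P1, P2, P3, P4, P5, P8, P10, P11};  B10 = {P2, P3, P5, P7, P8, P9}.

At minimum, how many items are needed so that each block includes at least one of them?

The 2 items {P3, P9} hit every block.
The blocks B5, B8 are pairwise disjoint, so any hitting set needs a separate item for each — at least 2. Hence 2 is optimal.

2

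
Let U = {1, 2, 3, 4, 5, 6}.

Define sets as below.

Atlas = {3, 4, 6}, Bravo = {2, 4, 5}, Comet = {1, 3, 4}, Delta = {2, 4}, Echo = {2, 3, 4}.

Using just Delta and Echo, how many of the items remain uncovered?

3

Union of Delta, Echo = {2, 3, 4}.
Not covered: 1, 5, 6 — 3 items.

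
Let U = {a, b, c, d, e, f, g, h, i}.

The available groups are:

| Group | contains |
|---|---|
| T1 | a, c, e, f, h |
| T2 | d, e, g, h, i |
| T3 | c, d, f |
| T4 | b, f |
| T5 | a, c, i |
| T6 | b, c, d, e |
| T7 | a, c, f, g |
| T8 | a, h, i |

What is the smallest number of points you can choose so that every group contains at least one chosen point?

T = {c, f, i} meets every group (each contains at least one member of T), and |T| = 3.
No choice of 2 points meets every group, so 3 is the minimum.

3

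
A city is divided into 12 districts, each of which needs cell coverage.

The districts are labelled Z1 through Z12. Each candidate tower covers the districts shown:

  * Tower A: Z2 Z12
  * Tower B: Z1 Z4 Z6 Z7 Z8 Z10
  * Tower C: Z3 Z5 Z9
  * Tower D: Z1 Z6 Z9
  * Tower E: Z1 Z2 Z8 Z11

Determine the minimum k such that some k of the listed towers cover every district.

Take {A, B, C, E}. Their union is {Z1, Z2, Z3, Z4, Z5, Z6, Z7, Z8, Z9, Z10, Z11, Z12}, which is all 12 districts.
No 3 of the 5 towers cover everything (all 10 combinations miss at least one district), so 4 is optimal.

4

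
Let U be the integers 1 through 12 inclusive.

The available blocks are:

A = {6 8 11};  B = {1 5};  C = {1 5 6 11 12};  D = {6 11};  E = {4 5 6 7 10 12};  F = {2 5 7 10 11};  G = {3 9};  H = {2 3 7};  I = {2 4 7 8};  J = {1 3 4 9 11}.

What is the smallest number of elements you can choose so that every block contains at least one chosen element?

The 4 elements {2, 3, 5, 6} hit every block.
The blocks B, D, G, I are pairwise disjoint, so any hitting set needs a separate element for each — at least 4. Hence 4 is optimal.

4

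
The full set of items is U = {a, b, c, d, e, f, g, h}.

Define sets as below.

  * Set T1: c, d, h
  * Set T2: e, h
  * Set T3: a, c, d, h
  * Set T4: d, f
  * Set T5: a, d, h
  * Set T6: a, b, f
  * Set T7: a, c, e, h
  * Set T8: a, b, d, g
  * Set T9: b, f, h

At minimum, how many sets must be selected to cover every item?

T4 and T7 and T8 together: T4 ∪ T7 ∪ T8 = {a, b, c, d, e, f, g, h} — every item is covered.
Only T8 contains g, so T8 is forced; the remaining 4 items need at least 2 more sets (each remaining set adds at most 3) — so at least 3 sets are needed, and 3 is optimal.

3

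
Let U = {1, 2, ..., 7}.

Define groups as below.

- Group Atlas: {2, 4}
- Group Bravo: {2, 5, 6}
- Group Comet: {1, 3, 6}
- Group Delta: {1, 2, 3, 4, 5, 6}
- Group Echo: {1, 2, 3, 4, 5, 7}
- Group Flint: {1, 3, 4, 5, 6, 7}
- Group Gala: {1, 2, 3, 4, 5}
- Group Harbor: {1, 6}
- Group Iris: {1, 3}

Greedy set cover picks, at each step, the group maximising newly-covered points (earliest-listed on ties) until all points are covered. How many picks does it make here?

2

Greedy: pick Delta (covers 6 new) → pick Echo (covers 1 new). Total picks: 2.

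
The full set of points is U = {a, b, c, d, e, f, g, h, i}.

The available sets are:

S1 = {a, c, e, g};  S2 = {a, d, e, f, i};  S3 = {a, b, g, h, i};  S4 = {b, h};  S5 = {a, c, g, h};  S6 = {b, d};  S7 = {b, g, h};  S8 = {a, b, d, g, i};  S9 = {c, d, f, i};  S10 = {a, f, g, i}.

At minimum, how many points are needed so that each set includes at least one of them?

3

Take T = {a, b, c}. Each listed set contains at least one of these, so T is a hitting set of size 3.
No choice of 2 points meets every set, so 3 is the minimum.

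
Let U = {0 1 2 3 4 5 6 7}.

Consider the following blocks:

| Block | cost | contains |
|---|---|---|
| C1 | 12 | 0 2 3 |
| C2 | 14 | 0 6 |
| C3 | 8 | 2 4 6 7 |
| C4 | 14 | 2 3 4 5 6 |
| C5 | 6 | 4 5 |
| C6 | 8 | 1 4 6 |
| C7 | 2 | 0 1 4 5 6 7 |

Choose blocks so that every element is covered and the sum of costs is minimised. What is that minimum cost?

C1, C7 together cover every element (C1 ∪ C7 = {0, 1, 2, 3, 4, 5, 6, 7}); total cost 12 + 2 = 14.
No covering selection has total cost below 14.

14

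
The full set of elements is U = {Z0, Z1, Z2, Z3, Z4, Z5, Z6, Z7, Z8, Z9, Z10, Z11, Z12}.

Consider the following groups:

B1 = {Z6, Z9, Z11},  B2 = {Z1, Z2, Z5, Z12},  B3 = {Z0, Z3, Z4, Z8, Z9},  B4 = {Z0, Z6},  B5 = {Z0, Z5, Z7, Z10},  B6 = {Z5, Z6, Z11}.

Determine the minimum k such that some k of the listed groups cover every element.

B2, B3, B5, and B6 cover everything between them: the union {Z0, Z1, Z2, Z3, Z4, Z5, Z6, Z7, Z8, Z9, Z10, Z11, Z12} is all of U.
Only B5 contains Z7, so B5 is forced; the remaining 9 elements need at least 3 more groups (each remaining group adds at most 4) — so at least 4 groups are needed, and 4 is optimal.

4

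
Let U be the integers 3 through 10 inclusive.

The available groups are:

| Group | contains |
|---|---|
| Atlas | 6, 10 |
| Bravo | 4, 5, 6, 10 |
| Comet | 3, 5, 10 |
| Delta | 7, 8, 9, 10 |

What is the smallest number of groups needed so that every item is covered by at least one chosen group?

Bravo, Comet, and Delta cover everything between them: the union {3, 4, 5, 6, 7, 8, 9, 10} is all of U.
Only Comet contains 3, so Comet is forced; the remaining 5 items need at least 2 more groups (each remaining group adds at most 3) — so at least 3 groups are needed, and 3 is optimal.

3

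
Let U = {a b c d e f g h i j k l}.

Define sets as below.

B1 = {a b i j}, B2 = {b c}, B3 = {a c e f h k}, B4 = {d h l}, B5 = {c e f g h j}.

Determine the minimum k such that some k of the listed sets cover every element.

B1 and B3 and B4 and B5 together: B1 ∪ B3 ∪ B4 ∪ B5 = {a, b, c, d, e, f, g, h, i, j, k, l} — every element is covered.
No 3 of the 5 sets cover everything (all 10 combinations miss at least one element), so 4 is optimal.

4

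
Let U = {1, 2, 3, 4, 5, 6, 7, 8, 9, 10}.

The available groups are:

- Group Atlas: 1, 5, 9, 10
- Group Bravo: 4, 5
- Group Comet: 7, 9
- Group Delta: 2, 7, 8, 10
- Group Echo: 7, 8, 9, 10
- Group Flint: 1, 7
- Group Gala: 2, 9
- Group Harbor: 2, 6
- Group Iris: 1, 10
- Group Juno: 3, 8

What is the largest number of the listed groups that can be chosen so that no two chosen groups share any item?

Bravo, Comet, Harbor, Iris, Juno are pairwise disjoint (Bravo={4,5}; Comet={7,9}; Harbor={2,6}; Iris={1,10}; Juno={3,8}).
Every remaining group overlaps one of these, and no 6 of the listed groups are pairwise disjoint, so 5 is the maximum.

5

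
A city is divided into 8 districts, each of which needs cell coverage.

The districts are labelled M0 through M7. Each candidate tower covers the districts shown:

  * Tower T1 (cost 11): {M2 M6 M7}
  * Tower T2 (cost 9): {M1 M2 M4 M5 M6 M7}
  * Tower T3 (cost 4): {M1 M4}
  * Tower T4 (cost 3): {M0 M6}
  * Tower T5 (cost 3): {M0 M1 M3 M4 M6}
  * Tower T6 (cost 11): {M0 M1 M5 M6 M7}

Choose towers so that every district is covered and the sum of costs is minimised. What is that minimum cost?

T2, T5 together cover every district (T2 ∪ T5 = {M0, M1, M2, M3, M4, M5, M6, M7}); total cost 9 + 3 = 12.
No covering selection has total cost below 12.

12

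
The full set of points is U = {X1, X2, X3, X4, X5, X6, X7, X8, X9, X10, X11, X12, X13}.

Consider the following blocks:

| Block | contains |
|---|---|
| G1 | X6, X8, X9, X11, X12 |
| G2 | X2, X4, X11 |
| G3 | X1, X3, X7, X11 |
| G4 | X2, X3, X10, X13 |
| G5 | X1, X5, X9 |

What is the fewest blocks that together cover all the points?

5

G1 and G2 and G3 and G4 and G5 together: G1 ∪ G2 ∪ G3 ∪ G4 ∪ G5 = {X1, X2, X3, X4, X5, X6, X7, X8, X9, X10, X11, X12, X13} — every point is covered.
No 4 of the 5 blocks cover everything (all 5 combinations miss at least one point), so 5 is optimal.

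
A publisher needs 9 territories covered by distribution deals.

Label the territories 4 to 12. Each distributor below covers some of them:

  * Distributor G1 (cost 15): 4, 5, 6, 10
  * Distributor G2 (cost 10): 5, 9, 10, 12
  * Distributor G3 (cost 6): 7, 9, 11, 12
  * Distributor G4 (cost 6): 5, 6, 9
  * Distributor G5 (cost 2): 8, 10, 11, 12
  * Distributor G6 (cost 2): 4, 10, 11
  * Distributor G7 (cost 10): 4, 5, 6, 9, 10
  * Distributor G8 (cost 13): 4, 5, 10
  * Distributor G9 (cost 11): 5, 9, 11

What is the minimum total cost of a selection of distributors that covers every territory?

16

G3, G4, G5, G6 together cover every territory (G3 ∪ G4 ∪ G5 ∪ G6 = {4, 5, 6, 7, 8, 9, 10, 11, 12}); total cost 6 + 6 + 2 + 2 = 16.
No covering selection has total cost below 16.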